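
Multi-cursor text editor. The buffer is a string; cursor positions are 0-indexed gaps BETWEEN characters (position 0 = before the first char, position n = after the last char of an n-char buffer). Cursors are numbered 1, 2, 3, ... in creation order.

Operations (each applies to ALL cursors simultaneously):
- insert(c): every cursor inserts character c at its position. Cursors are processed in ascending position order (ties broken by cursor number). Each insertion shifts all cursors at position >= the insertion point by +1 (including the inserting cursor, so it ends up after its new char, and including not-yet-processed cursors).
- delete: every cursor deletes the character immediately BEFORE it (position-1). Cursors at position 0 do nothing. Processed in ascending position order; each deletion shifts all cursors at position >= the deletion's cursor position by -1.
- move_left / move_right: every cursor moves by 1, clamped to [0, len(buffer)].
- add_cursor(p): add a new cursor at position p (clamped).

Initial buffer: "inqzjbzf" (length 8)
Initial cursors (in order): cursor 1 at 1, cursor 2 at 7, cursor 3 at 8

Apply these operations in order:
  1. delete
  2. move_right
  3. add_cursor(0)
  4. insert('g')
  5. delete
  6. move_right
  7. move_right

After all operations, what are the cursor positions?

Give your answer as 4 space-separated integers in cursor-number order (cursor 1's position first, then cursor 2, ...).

Answer: 3 5 5 2

Derivation:
After op 1 (delete): buffer="nqzjb" (len 5), cursors c1@0 c2@5 c3@5, authorship .....
After op 2 (move_right): buffer="nqzjb" (len 5), cursors c1@1 c2@5 c3@5, authorship .....
After op 3 (add_cursor(0)): buffer="nqzjb" (len 5), cursors c4@0 c1@1 c2@5 c3@5, authorship .....
After op 4 (insert('g')): buffer="gngqzjbgg" (len 9), cursors c4@1 c1@3 c2@9 c3@9, authorship 4.1....23
After op 5 (delete): buffer="nqzjb" (len 5), cursors c4@0 c1@1 c2@5 c3@5, authorship .....
After op 6 (move_right): buffer="nqzjb" (len 5), cursors c4@1 c1@2 c2@5 c3@5, authorship .....
After op 7 (move_right): buffer="nqzjb" (len 5), cursors c4@2 c1@3 c2@5 c3@5, authorship .....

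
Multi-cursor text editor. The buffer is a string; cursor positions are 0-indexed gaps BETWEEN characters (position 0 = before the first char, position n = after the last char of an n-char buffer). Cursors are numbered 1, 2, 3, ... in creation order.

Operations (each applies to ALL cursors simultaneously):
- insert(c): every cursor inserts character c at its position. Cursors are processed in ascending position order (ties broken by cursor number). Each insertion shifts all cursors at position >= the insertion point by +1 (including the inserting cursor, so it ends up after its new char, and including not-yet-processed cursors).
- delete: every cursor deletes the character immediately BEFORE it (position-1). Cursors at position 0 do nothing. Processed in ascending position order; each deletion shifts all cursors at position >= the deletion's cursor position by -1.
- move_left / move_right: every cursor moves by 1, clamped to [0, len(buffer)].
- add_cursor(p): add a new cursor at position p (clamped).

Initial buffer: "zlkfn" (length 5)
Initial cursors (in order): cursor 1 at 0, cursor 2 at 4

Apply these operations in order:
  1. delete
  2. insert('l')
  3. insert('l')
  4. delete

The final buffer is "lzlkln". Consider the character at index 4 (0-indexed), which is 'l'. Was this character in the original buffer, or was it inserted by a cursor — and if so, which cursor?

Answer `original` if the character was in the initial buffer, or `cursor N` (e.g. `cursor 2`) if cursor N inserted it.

After op 1 (delete): buffer="zlkn" (len 4), cursors c1@0 c2@3, authorship ....
After op 2 (insert('l')): buffer="lzlkln" (len 6), cursors c1@1 c2@5, authorship 1...2.
After op 3 (insert('l')): buffer="llzlklln" (len 8), cursors c1@2 c2@7, authorship 11...22.
After op 4 (delete): buffer="lzlkln" (len 6), cursors c1@1 c2@5, authorship 1...2.
Authorship (.=original, N=cursor N): 1 . . . 2 .
Index 4: author = 2

Answer: cursor 2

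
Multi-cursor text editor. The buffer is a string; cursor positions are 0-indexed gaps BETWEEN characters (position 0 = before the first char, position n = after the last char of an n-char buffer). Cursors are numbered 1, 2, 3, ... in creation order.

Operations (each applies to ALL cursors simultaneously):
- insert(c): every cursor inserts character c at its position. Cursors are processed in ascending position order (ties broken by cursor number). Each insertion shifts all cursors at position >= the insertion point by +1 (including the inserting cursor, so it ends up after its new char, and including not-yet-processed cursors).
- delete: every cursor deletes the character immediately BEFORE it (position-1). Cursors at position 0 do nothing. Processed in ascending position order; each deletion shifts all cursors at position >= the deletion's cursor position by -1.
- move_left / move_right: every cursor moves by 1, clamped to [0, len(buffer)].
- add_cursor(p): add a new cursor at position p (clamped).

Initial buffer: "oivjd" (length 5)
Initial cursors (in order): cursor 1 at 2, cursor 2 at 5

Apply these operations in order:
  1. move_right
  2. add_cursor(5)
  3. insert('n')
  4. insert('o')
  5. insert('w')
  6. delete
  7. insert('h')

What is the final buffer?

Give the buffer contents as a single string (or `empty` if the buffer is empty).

Answer: oivnohjdnnoohh

Derivation:
After op 1 (move_right): buffer="oivjd" (len 5), cursors c1@3 c2@5, authorship .....
After op 2 (add_cursor(5)): buffer="oivjd" (len 5), cursors c1@3 c2@5 c3@5, authorship .....
After op 3 (insert('n')): buffer="oivnjdnn" (len 8), cursors c1@4 c2@8 c3@8, authorship ...1..23
After op 4 (insert('o')): buffer="oivnojdnnoo" (len 11), cursors c1@5 c2@11 c3@11, authorship ...11..2323
After op 5 (insert('w')): buffer="oivnowjdnnooww" (len 14), cursors c1@6 c2@14 c3@14, authorship ...111..232323
After op 6 (delete): buffer="oivnojdnnoo" (len 11), cursors c1@5 c2@11 c3@11, authorship ...11..2323
After op 7 (insert('h')): buffer="oivnohjdnnoohh" (len 14), cursors c1@6 c2@14 c3@14, authorship ...111..232323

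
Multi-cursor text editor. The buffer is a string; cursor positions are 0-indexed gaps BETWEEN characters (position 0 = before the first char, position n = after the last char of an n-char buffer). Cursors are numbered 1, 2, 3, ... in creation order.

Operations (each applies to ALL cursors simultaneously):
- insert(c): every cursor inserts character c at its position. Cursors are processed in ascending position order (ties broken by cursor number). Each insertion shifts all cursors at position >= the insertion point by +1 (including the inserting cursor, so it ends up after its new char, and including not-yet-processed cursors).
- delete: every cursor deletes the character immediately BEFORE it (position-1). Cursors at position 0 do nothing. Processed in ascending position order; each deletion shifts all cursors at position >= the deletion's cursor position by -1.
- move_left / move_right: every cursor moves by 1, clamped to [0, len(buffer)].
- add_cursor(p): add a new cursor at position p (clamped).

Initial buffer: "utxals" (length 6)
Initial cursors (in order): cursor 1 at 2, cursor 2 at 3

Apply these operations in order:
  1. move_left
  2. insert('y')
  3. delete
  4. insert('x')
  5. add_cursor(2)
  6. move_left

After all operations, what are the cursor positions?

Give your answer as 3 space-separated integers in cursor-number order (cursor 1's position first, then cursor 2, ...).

Answer: 1 3 1

Derivation:
After op 1 (move_left): buffer="utxals" (len 6), cursors c1@1 c2@2, authorship ......
After op 2 (insert('y')): buffer="uytyxals" (len 8), cursors c1@2 c2@4, authorship .1.2....
After op 3 (delete): buffer="utxals" (len 6), cursors c1@1 c2@2, authorship ......
After op 4 (insert('x')): buffer="uxtxxals" (len 8), cursors c1@2 c2@4, authorship .1.2....
After op 5 (add_cursor(2)): buffer="uxtxxals" (len 8), cursors c1@2 c3@2 c2@4, authorship .1.2....
After op 6 (move_left): buffer="uxtxxals" (len 8), cursors c1@1 c3@1 c2@3, authorship .1.2....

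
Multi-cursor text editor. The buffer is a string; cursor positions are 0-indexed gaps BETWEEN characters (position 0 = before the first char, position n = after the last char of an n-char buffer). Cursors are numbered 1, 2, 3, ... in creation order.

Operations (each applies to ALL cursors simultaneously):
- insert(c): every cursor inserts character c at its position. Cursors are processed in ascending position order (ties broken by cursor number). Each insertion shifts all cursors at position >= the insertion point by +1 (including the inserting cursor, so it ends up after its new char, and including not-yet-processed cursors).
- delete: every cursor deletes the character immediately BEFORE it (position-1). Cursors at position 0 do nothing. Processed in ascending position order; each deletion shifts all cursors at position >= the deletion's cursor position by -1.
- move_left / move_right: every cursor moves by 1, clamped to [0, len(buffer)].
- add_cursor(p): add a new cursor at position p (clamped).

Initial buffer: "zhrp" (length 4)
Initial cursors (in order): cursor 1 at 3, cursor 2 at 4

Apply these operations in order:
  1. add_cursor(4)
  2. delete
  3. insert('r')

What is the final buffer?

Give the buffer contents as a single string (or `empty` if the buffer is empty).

After op 1 (add_cursor(4)): buffer="zhrp" (len 4), cursors c1@3 c2@4 c3@4, authorship ....
After op 2 (delete): buffer="z" (len 1), cursors c1@1 c2@1 c3@1, authorship .
After op 3 (insert('r')): buffer="zrrr" (len 4), cursors c1@4 c2@4 c3@4, authorship .123

Answer: zrrr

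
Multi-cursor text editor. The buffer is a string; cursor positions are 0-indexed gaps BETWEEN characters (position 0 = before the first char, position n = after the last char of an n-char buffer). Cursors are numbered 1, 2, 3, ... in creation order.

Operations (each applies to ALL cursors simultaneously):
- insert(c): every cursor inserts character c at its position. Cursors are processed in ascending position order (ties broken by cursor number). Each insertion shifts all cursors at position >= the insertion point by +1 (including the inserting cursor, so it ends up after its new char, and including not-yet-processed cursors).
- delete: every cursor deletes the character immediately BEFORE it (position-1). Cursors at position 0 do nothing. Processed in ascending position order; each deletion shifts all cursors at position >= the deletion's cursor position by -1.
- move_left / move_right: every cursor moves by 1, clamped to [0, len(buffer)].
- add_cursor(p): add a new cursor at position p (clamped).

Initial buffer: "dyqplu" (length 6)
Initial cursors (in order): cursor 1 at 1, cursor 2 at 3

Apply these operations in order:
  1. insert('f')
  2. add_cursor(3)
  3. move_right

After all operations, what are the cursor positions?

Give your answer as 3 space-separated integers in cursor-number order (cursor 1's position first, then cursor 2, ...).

Answer: 3 6 4

Derivation:
After op 1 (insert('f')): buffer="dfyqfplu" (len 8), cursors c1@2 c2@5, authorship .1..2...
After op 2 (add_cursor(3)): buffer="dfyqfplu" (len 8), cursors c1@2 c3@3 c2@5, authorship .1..2...
After op 3 (move_right): buffer="dfyqfplu" (len 8), cursors c1@3 c3@4 c2@6, authorship .1..2...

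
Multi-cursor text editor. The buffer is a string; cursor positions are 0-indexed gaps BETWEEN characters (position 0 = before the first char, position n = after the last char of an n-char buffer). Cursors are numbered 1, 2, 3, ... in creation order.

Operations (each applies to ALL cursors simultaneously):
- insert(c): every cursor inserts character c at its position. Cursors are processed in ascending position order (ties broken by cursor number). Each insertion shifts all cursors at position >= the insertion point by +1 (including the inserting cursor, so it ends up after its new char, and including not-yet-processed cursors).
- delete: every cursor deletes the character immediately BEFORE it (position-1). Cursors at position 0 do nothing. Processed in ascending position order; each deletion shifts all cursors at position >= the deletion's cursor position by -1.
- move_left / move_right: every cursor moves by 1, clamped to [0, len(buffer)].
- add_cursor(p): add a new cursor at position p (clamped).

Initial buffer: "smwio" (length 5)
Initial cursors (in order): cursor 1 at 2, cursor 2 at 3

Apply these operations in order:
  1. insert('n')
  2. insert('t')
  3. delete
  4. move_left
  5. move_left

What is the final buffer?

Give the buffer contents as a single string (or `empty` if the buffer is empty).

After op 1 (insert('n')): buffer="smnwnio" (len 7), cursors c1@3 c2@5, authorship ..1.2..
After op 2 (insert('t')): buffer="smntwntio" (len 9), cursors c1@4 c2@7, authorship ..11.22..
After op 3 (delete): buffer="smnwnio" (len 7), cursors c1@3 c2@5, authorship ..1.2..
After op 4 (move_left): buffer="smnwnio" (len 7), cursors c1@2 c2@4, authorship ..1.2..
After op 5 (move_left): buffer="smnwnio" (len 7), cursors c1@1 c2@3, authorship ..1.2..

Answer: smnwnio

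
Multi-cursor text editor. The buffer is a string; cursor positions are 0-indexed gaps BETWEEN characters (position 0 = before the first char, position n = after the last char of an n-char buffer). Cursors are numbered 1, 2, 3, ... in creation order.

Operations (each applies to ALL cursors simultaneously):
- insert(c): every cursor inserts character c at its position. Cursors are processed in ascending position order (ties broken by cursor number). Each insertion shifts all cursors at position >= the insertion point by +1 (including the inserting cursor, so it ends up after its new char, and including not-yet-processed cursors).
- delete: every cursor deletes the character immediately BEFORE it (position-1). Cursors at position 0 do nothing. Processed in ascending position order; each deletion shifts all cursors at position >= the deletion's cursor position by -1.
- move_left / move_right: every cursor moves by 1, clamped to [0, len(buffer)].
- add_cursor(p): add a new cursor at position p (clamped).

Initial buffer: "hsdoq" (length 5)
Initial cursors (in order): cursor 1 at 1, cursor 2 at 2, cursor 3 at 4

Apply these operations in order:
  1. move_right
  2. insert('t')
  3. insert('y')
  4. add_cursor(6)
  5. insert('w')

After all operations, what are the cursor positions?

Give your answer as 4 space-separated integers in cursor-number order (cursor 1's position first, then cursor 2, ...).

Answer: 5 10 15 8

Derivation:
After op 1 (move_right): buffer="hsdoq" (len 5), cursors c1@2 c2@3 c3@5, authorship .....
After op 2 (insert('t')): buffer="hstdtoqt" (len 8), cursors c1@3 c2@5 c3@8, authorship ..1.2..3
After op 3 (insert('y')): buffer="hstydtyoqty" (len 11), cursors c1@4 c2@7 c3@11, authorship ..11.22..33
After op 4 (add_cursor(6)): buffer="hstydtyoqty" (len 11), cursors c1@4 c4@6 c2@7 c3@11, authorship ..11.22..33
After op 5 (insert('w')): buffer="hstywdtwywoqtyw" (len 15), cursors c1@5 c4@8 c2@10 c3@15, authorship ..111.2422..333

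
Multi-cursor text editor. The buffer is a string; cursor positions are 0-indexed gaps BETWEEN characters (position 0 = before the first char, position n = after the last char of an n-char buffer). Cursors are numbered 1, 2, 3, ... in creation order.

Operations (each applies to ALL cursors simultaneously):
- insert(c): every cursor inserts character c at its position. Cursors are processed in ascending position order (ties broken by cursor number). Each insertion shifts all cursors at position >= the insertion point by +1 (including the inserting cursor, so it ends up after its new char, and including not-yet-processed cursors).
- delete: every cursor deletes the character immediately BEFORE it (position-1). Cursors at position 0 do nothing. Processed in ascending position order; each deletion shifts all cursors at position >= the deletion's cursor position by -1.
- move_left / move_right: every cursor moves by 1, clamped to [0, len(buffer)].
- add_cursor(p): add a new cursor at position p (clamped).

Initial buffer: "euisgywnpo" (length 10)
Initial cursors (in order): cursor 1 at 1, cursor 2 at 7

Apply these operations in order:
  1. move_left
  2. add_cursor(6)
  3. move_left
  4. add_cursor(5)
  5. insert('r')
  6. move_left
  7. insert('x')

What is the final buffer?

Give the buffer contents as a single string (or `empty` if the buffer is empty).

Answer: xreuisgrrxxxrywnpo

Derivation:
After op 1 (move_left): buffer="euisgywnpo" (len 10), cursors c1@0 c2@6, authorship ..........
After op 2 (add_cursor(6)): buffer="euisgywnpo" (len 10), cursors c1@0 c2@6 c3@6, authorship ..........
After op 3 (move_left): buffer="euisgywnpo" (len 10), cursors c1@0 c2@5 c3@5, authorship ..........
After op 4 (add_cursor(5)): buffer="euisgywnpo" (len 10), cursors c1@0 c2@5 c3@5 c4@5, authorship ..........
After op 5 (insert('r')): buffer="reuisgrrrywnpo" (len 14), cursors c1@1 c2@9 c3@9 c4@9, authorship 1.....234.....
After op 6 (move_left): buffer="reuisgrrrywnpo" (len 14), cursors c1@0 c2@8 c3@8 c4@8, authorship 1.....234.....
After op 7 (insert('x')): buffer="xreuisgrrxxxrywnpo" (len 18), cursors c1@1 c2@12 c3@12 c4@12, authorship 11.....232344.....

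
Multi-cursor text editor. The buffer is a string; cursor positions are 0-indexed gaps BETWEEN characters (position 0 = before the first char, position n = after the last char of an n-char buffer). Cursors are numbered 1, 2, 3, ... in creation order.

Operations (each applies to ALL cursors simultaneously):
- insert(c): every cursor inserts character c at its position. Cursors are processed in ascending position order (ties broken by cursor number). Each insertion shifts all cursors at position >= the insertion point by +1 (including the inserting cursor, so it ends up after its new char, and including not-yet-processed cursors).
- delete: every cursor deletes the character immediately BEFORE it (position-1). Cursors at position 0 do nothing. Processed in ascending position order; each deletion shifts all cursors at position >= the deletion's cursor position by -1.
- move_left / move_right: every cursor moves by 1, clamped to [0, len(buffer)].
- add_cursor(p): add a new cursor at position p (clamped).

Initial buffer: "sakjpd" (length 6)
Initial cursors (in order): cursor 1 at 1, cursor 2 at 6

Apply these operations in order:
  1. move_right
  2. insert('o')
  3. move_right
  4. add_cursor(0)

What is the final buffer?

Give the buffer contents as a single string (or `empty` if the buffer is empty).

Answer: saokjpdo

Derivation:
After op 1 (move_right): buffer="sakjpd" (len 6), cursors c1@2 c2@6, authorship ......
After op 2 (insert('o')): buffer="saokjpdo" (len 8), cursors c1@3 c2@8, authorship ..1....2
After op 3 (move_right): buffer="saokjpdo" (len 8), cursors c1@4 c2@8, authorship ..1....2
After op 4 (add_cursor(0)): buffer="saokjpdo" (len 8), cursors c3@0 c1@4 c2@8, authorship ..1....2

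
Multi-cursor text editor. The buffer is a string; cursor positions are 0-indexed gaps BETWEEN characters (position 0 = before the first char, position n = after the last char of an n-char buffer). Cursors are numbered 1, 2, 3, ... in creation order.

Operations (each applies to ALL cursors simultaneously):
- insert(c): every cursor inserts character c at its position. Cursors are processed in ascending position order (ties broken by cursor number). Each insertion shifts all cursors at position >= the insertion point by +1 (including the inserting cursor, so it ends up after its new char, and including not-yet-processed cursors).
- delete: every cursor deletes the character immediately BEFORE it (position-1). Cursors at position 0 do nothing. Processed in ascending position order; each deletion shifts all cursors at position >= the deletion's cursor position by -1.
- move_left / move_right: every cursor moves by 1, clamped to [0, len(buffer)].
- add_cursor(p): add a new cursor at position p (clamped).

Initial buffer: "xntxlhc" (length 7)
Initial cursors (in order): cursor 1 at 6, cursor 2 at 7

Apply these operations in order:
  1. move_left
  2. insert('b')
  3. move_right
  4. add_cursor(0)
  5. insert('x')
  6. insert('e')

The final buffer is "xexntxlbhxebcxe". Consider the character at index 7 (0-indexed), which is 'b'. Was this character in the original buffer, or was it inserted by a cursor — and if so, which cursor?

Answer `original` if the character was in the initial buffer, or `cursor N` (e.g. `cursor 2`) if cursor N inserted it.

After op 1 (move_left): buffer="xntxlhc" (len 7), cursors c1@5 c2@6, authorship .......
After op 2 (insert('b')): buffer="xntxlbhbc" (len 9), cursors c1@6 c2@8, authorship .....1.2.
After op 3 (move_right): buffer="xntxlbhbc" (len 9), cursors c1@7 c2@9, authorship .....1.2.
After op 4 (add_cursor(0)): buffer="xntxlbhbc" (len 9), cursors c3@0 c1@7 c2@9, authorship .....1.2.
After op 5 (insert('x')): buffer="xxntxlbhxbcx" (len 12), cursors c3@1 c1@9 c2@12, authorship 3.....1.12.2
After op 6 (insert('e')): buffer="xexntxlbhxebcxe" (len 15), cursors c3@2 c1@11 c2@15, authorship 33.....1.112.22
Authorship (.=original, N=cursor N): 3 3 . . . . . 1 . 1 1 2 . 2 2
Index 7: author = 1

Answer: cursor 1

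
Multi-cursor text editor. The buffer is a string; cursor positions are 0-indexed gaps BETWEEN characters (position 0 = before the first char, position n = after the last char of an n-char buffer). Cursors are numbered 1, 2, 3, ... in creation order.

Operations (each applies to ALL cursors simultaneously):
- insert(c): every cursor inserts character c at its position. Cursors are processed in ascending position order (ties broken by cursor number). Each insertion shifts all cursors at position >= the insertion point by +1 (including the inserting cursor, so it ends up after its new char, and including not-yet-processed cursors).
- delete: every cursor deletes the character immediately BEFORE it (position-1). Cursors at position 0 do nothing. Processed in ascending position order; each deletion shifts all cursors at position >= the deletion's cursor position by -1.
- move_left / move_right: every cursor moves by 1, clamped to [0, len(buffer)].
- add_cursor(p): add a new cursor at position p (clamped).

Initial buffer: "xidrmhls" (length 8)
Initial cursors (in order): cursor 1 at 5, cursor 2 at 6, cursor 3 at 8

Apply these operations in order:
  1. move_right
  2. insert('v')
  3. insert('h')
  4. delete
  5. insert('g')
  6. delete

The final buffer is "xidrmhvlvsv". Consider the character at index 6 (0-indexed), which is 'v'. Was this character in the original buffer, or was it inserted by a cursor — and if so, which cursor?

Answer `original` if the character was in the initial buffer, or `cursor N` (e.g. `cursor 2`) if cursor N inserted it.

Answer: cursor 1

Derivation:
After op 1 (move_right): buffer="xidrmhls" (len 8), cursors c1@6 c2@7 c3@8, authorship ........
After op 2 (insert('v')): buffer="xidrmhvlvsv" (len 11), cursors c1@7 c2@9 c3@11, authorship ......1.2.3
After op 3 (insert('h')): buffer="xidrmhvhlvhsvh" (len 14), cursors c1@8 c2@11 c3@14, authorship ......11.22.33
After op 4 (delete): buffer="xidrmhvlvsv" (len 11), cursors c1@7 c2@9 c3@11, authorship ......1.2.3
After op 5 (insert('g')): buffer="xidrmhvglvgsvg" (len 14), cursors c1@8 c2@11 c3@14, authorship ......11.22.33
After op 6 (delete): buffer="xidrmhvlvsv" (len 11), cursors c1@7 c2@9 c3@11, authorship ......1.2.3
Authorship (.=original, N=cursor N): . . . . . . 1 . 2 . 3
Index 6: author = 1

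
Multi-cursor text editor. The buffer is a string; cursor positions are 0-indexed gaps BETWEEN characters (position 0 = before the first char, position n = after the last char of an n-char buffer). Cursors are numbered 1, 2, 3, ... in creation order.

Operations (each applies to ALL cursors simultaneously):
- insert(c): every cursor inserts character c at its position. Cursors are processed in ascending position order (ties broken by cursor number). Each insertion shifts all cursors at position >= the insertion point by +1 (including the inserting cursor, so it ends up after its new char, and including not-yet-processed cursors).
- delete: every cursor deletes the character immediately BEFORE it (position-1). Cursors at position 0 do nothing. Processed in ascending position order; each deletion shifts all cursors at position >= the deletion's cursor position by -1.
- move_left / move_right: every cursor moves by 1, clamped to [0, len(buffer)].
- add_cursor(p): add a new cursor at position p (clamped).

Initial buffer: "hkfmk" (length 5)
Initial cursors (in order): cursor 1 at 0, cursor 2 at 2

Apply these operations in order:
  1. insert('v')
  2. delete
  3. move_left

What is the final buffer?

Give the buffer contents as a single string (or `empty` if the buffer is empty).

Answer: hkfmk

Derivation:
After op 1 (insert('v')): buffer="vhkvfmk" (len 7), cursors c1@1 c2@4, authorship 1..2...
After op 2 (delete): buffer="hkfmk" (len 5), cursors c1@0 c2@2, authorship .....
After op 3 (move_left): buffer="hkfmk" (len 5), cursors c1@0 c2@1, authorship .....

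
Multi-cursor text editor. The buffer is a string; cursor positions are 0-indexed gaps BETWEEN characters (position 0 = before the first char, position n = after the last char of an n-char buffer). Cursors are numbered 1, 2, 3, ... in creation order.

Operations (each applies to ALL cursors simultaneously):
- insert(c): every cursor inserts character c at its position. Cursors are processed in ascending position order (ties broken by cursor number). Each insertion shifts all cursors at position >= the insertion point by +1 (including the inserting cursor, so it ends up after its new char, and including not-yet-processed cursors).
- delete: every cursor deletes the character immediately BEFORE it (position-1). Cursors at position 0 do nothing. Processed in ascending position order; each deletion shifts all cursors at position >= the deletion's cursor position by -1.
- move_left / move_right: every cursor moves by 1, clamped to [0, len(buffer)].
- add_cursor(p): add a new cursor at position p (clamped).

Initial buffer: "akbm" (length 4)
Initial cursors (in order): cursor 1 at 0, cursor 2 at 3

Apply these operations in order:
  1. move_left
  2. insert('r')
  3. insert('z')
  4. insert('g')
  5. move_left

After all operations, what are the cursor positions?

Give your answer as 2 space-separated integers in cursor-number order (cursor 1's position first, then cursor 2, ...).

After op 1 (move_left): buffer="akbm" (len 4), cursors c1@0 c2@2, authorship ....
After op 2 (insert('r')): buffer="rakrbm" (len 6), cursors c1@1 c2@4, authorship 1..2..
After op 3 (insert('z')): buffer="rzakrzbm" (len 8), cursors c1@2 c2@6, authorship 11..22..
After op 4 (insert('g')): buffer="rzgakrzgbm" (len 10), cursors c1@3 c2@8, authorship 111..222..
After op 5 (move_left): buffer="rzgakrzgbm" (len 10), cursors c1@2 c2@7, authorship 111..222..

Answer: 2 7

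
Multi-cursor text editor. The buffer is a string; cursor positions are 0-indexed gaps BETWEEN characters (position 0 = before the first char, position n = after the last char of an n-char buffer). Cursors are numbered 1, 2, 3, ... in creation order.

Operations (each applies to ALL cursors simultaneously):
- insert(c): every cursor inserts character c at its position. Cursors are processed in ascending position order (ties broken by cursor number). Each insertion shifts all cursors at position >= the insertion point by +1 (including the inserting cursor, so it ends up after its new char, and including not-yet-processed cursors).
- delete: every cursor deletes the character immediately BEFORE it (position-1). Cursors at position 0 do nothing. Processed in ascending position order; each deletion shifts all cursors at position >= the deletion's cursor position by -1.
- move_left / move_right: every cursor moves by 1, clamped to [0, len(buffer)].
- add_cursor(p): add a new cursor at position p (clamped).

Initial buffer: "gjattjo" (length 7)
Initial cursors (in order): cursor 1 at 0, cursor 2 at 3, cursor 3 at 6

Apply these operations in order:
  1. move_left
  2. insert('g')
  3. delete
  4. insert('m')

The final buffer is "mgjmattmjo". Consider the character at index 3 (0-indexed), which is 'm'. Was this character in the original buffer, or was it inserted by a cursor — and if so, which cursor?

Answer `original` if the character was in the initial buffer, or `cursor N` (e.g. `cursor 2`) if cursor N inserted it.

Answer: cursor 2

Derivation:
After op 1 (move_left): buffer="gjattjo" (len 7), cursors c1@0 c2@2 c3@5, authorship .......
After op 2 (insert('g')): buffer="ggjgattgjo" (len 10), cursors c1@1 c2@4 c3@8, authorship 1..2...3..
After op 3 (delete): buffer="gjattjo" (len 7), cursors c1@0 c2@2 c3@5, authorship .......
After op 4 (insert('m')): buffer="mgjmattmjo" (len 10), cursors c1@1 c2@4 c3@8, authorship 1..2...3..
Authorship (.=original, N=cursor N): 1 . . 2 . . . 3 . .
Index 3: author = 2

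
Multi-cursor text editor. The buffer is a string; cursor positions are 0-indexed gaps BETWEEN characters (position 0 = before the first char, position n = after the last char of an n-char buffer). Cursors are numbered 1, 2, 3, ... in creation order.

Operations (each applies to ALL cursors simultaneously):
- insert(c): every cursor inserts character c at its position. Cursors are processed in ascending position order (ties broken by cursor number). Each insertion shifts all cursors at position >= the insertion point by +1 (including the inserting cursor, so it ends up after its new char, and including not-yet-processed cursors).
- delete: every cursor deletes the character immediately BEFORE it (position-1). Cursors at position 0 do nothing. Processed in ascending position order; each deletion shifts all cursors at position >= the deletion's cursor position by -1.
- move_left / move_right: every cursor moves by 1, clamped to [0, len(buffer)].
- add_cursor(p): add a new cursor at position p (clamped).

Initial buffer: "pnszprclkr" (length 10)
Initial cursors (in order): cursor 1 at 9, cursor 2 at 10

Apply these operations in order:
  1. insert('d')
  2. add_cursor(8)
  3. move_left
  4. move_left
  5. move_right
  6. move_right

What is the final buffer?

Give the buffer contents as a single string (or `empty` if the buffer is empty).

After op 1 (insert('d')): buffer="pnszprclkdrd" (len 12), cursors c1@10 c2@12, authorship .........1.2
After op 2 (add_cursor(8)): buffer="pnszprclkdrd" (len 12), cursors c3@8 c1@10 c2@12, authorship .........1.2
After op 3 (move_left): buffer="pnszprclkdrd" (len 12), cursors c3@7 c1@9 c2@11, authorship .........1.2
After op 4 (move_left): buffer="pnszprclkdrd" (len 12), cursors c3@6 c1@8 c2@10, authorship .........1.2
After op 5 (move_right): buffer="pnszprclkdrd" (len 12), cursors c3@7 c1@9 c2@11, authorship .........1.2
After op 6 (move_right): buffer="pnszprclkdrd" (len 12), cursors c3@8 c1@10 c2@12, authorship .........1.2

Answer: pnszprclkdrd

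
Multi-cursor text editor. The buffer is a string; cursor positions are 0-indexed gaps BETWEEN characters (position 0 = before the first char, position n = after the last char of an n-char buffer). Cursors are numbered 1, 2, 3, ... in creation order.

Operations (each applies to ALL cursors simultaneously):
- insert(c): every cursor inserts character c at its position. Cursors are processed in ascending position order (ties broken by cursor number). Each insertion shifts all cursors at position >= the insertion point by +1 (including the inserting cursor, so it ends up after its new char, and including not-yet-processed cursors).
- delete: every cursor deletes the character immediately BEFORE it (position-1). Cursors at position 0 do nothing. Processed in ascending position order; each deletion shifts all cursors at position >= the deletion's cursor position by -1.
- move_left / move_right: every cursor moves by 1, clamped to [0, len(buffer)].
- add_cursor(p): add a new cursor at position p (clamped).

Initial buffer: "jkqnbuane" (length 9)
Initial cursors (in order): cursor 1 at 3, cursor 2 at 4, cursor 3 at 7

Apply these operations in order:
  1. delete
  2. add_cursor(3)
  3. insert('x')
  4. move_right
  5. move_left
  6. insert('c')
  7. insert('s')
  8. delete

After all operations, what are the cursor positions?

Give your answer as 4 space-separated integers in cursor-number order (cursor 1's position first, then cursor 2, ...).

After op 1 (delete): buffer="jkbune" (len 6), cursors c1@2 c2@2 c3@4, authorship ......
After op 2 (add_cursor(3)): buffer="jkbune" (len 6), cursors c1@2 c2@2 c4@3 c3@4, authorship ......
After op 3 (insert('x')): buffer="jkxxbxuxne" (len 10), cursors c1@4 c2@4 c4@6 c3@8, authorship ..12.4.3..
After op 4 (move_right): buffer="jkxxbxuxne" (len 10), cursors c1@5 c2@5 c4@7 c3@9, authorship ..12.4.3..
After op 5 (move_left): buffer="jkxxbxuxne" (len 10), cursors c1@4 c2@4 c4@6 c3@8, authorship ..12.4.3..
After op 6 (insert('c')): buffer="jkxxccbxcuxcne" (len 14), cursors c1@6 c2@6 c4@9 c3@12, authorship ..1212.44.33..
After op 7 (insert('s')): buffer="jkxxccssbxcsuxcsne" (len 18), cursors c1@8 c2@8 c4@12 c3@16, authorship ..121212.444.333..
After op 8 (delete): buffer="jkxxccbxcuxcne" (len 14), cursors c1@6 c2@6 c4@9 c3@12, authorship ..1212.44.33..

Answer: 6 6 12 9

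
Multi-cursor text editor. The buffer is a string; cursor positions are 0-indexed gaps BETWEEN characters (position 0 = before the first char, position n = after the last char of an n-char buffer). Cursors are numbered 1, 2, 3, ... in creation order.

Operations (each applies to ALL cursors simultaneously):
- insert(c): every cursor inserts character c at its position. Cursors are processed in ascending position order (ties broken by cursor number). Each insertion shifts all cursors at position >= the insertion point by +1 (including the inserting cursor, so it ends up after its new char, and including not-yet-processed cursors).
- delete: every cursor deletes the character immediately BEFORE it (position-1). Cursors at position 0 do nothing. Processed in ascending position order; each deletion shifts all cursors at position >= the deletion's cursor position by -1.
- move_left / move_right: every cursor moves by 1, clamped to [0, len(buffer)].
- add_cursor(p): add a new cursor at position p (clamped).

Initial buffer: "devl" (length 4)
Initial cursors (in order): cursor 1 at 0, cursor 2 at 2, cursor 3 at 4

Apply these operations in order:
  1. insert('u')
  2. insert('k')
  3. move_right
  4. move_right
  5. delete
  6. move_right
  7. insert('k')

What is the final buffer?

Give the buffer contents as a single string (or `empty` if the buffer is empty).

After op 1 (insert('u')): buffer="udeuvlu" (len 7), cursors c1@1 c2@4 c3@7, authorship 1..2..3
After op 2 (insert('k')): buffer="ukdeukvluk" (len 10), cursors c1@2 c2@6 c3@10, authorship 11..22..33
After op 3 (move_right): buffer="ukdeukvluk" (len 10), cursors c1@3 c2@7 c3@10, authorship 11..22..33
After op 4 (move_right): buffer="ukdeukvluk" (len 10), cursors c1@4 c2@8 c3@10, authorship 11..22..33
After op 5 (delete): buffer="ukdukvu" (len 7), cursors c1@3 c2@6 c3@7, authorship 11.22.3
After op 6 (move_right): buffer="ukdukvu" (len 7), cursors c1@4 c2@7 c3@7, authorship 11.22.3
After op 7 (insert('k')): buffer="ukdukkvukk" (len 10), cursors c1@5 c2@10 c3@10, authorship 11.212.323

Answer: ukdukkvukk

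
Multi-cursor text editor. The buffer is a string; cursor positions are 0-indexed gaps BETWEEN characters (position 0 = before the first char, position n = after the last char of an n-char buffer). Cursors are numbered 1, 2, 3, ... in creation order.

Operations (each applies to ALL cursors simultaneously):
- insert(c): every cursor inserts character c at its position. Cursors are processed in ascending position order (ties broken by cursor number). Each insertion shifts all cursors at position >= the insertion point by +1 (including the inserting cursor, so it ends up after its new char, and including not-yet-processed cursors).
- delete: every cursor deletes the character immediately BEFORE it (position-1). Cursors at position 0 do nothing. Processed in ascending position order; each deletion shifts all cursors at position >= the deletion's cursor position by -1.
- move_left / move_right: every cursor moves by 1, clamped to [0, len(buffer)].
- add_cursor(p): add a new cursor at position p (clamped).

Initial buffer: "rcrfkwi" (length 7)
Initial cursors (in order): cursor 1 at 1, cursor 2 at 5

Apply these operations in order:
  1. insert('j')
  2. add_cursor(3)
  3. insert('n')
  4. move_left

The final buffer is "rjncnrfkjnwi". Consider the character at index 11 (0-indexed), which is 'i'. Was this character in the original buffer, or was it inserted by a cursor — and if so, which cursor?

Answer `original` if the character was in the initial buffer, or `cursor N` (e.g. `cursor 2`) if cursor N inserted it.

Answer: original

Derivation:
After op 1 (insert('j')): buffer="rjcrfkjwi" (len 9), cursors c1@2 c2@7, authorship .1....2..
After op 2 (add_cursor(3)): buffer="rjcrfkjwi" (len 9), cursors c1@2 c3@3 c2@7, authorship .1....2..
After op 3 (insert('n')): buffer="rjncnrfkjnwi" (len 12), cursors c1@3 c3@5 c2@10, authorship .11.3...22..
After op 4 (move_left): buffer="rjncnrfkjnwi" (len 12), cursors c1@2 c3@4 c2@9, authorship .11.3...22..
Authorship (.=original, N=cursor N): . 1 1 . 3 . . . 2 2 . .
Index 11: author = original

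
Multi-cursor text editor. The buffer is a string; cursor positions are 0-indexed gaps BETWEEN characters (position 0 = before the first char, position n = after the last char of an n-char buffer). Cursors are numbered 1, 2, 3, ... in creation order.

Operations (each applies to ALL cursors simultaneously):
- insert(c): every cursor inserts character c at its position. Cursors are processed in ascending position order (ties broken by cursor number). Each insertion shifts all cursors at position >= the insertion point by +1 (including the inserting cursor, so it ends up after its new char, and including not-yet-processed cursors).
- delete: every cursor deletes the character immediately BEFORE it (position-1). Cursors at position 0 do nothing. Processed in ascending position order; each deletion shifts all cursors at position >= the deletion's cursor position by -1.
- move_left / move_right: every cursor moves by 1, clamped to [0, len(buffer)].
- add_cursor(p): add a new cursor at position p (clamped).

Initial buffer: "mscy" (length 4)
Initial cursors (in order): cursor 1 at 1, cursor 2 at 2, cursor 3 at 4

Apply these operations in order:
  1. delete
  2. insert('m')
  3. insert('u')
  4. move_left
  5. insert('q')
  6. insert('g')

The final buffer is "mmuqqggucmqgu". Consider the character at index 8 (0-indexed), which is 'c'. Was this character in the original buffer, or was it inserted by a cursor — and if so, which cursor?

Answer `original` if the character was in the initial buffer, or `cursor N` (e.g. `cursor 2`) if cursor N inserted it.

Answer: original

Derivation:
After op 1 (delete): buffer="c" (len 1), cursors c1@0 c2@0 c3@1, authorship .
After op 2 (insert('m')): buffer="mmcm" (len 4), cursors c1@2 c2@2 c3@4, authorship 12.3
After op 3 (insert('u')): buffer="mmuucmu" (len 7), cursors c1@4 c2@4 c3@7, authorship 1212.33
After op 4 (move_left): buffer="mmuucmu" (len 7), cursors c1@3 c2@3 c3@6, authorship 1212.33
After op 5 (insert('q')): buffer="mmuqqucmqu" (len 10), cursors c1@5 c2@5 c3@9, authorship 121122.333
After op 6 (insert('g')): buffer="mmuqqggucmqgu" (len 13), cursors c1@7 c2@7 c3@12, authorship 12112122.3333
Authorship (.=original, N=cursor N): 1 2 1 1 2 1 2 2 . 3 3 3 3
Index 8: author = original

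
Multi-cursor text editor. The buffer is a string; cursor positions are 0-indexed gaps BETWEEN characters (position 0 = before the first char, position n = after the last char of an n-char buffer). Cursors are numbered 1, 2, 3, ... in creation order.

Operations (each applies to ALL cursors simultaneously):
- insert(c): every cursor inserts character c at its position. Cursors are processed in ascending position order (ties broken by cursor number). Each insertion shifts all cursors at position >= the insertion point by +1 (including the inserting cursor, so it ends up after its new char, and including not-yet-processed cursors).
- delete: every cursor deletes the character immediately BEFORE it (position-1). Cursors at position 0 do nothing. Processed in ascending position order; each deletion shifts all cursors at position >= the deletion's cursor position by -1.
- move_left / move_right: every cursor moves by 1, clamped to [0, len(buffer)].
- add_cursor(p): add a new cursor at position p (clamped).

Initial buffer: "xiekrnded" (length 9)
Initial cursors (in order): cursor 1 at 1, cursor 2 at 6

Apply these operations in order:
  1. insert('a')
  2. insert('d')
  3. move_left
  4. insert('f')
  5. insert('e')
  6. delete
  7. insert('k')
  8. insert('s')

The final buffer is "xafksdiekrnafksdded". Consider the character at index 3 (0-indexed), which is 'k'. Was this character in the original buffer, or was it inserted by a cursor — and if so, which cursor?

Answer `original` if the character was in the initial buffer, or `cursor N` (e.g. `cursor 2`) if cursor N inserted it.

After op 1 (insert('a')): buffer="xaiekrnaded" (len 11), cursors c1@2 c2@8, authorship .1.....2...
After op 2 (insert('d')): buffer="xadiekrnadded" (len 13), cursors c1@3 c2@10, authorship .11.....22...
After op 3 (move_left): buffer="xadiekrnadded" (len 13), cursors c1@2 c2@9, authorship .11.....22...
After op 4 (insert('f')): buffer="xafdiekrnafdded" (len 15), cursors c1@3 c2@11, authorship .111.....222...
After op 5 (insert('e')): buffer="xafediekrnafedded" (len 17), cursors c1@4 c2@13, authorship .1111.....2222...
After op 6 (delete): buffer="xafdiekrnafdded" (len 15), cursors c1@3 c2@11, authorship .111.....222...
After op 7 (insert('k')): buffer="xafkdiekrnafkdded" (len 17), cursors c1@4 c2@13, authorship .1111.....2222...
After op 8 (insert('s')): buffer="xafksdiekrnafksdded" (len 19), cursors c1@5 c2@15, authorship .11111.....22222...
Authorship (.=original, N=cursor N): . 1 1 1 1 1 . . . . . 2 2 2 2 2 . . .
Index 3: author = 1

Answer: cursor 1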